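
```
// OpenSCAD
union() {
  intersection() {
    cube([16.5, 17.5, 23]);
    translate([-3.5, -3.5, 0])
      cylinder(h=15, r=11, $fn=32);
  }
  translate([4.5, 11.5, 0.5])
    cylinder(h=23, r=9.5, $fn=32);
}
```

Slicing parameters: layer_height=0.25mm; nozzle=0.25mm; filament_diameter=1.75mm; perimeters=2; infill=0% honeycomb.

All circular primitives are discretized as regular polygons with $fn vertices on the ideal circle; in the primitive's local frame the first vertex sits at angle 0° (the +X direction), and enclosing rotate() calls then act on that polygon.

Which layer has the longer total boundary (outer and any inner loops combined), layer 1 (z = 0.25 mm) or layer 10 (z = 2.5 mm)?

Layer 1 (z = 0.25): the 16.5×17.5 cube contributes its full rectangle (perimeter 68.00 mm); the r=11 cylinder at (-3.5, -3.5) contributes a regular 32-gon of circumradius 11 (perimeter = 2·32·11.000·sin(180°/32) = 69.00 mm); After intersecting: the r=11 cylinder at (-3.5, -3.5) partially overlaps the 16.5×17.5 cube; clipping to the common part keeps 31.26 mm² — boundary = 23.86 mm; the cylinder at (4.5, 11.5) does not reach this height (z outside [0.5, 23.5]); Taking the union: only the result so far is present, so the union is just that shape — boundary = 23.86 mm. So its perimeter = 23.86 mm. Layer 10 (z = 2.5): the cube (footprint 16.5×17.5) is included at this height (perimeter 68.00 mm); the r=11 cylinder at (-3.5, -3.5) gives a regular 32-gon of circumradius 11 (constant along its height) (perimeter = 2·32·11.000·sin(180°/32) = 69.00 mm); After intersecting: the r=11 cylinder at (-3.5, -3.5) partially overlaps the 16.5×17.5 cube; clipping to the common part keeps 31.26 mm² — boundary = 23.86 mm; the cylinder at (4.5, 11.5): section is a regular 32-gon, circumradius r=9.5 (perimeter = 2·32·9.500·sin(180°/32) = 59.59 mm); Merging all regions: the regions partially overlap (shared area 16.40 mm²), so the edge portions inside another operand are dropped and the merged outline is re-measured after clipping — boundary = 65.91 mm. So its perimeter = 65.91 mm. Layer 10 is larger (65.91 vs 23.86 mm).

layer 10 (z = 2.5 mm)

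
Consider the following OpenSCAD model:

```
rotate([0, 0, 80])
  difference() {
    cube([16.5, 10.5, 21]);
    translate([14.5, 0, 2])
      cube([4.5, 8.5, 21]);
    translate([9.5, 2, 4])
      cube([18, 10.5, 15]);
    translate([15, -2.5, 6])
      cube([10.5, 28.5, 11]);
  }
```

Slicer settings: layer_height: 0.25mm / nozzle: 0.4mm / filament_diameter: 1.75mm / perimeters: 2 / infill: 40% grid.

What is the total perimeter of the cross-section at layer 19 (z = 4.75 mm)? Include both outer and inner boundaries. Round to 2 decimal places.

50.00 mm

At z = 4.75 mm: the cube is present — its section is the full 16.5×10.5 rectangle (perimeter 54.00 mm); the 4.5×8.5 cube at (14.5, 0) contributes its full rectangle (perimeter 26.00 mm); the 18×10.5 cube at (9.5, 2) contributes its full rectangle (perimeter 57.00 mm); the cube at (15, -2.5) is not intersected at this z (z outside [6, 17]); Taking the first minus the rest: starting from the 16.5×10.5 cube, the 4.5×8.5 cube at (14.5, 0) partially overlaps it — only the 17.00 mm² overlap (of its 38.25 mm²) is removed, clipping the outline; the 18×10.5 cube at (9.5, 2) partially overlaps it — only the 46.50 mm² overlap (of its 189.00 mm²) is removed, clipping the outline — boundary = 50.00 mm; (rotated 80° about Z; rotation is an isometry so areas/perimeters/island counts are preserved). Overall, the cross-section is a single solid region. Total boundary length (outer) = 50.00 mm.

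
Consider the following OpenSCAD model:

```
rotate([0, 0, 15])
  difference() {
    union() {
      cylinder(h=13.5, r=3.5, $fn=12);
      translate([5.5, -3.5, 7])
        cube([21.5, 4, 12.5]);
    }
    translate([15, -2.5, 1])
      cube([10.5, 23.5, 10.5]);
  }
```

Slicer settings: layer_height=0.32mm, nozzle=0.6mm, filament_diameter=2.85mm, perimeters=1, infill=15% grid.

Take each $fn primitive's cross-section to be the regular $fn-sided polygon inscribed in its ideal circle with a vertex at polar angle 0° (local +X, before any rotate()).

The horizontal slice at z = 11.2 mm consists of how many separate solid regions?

2

At z = 11.2 mm: the cylinder: section is a regular 12-gon, circumradius r=3.5; the 21.5×4 cube at (5.5, -3.5) contributes its full rectangle; Combining (union): the 2 present regions are separate (no shared area or edge), so areas and boundary lengths simply add and each stays a separate island — 2 connected regions; the cube at (15, -2.5) is present — its section is the full 10.5×23.5 rectangle; Taking the first minus the rest: starting from the result so far, the 10.5×23.5 cube at (15, -2.5) partially overlaps it — only the 31.50 mm² overlap (of its 246.75 mm²) is removed, clipping the outline — 2 connected regions; (whole slice rotated 15° about Z — lengths, areas and connectivity unchanged). The result has 2 disconnected regions.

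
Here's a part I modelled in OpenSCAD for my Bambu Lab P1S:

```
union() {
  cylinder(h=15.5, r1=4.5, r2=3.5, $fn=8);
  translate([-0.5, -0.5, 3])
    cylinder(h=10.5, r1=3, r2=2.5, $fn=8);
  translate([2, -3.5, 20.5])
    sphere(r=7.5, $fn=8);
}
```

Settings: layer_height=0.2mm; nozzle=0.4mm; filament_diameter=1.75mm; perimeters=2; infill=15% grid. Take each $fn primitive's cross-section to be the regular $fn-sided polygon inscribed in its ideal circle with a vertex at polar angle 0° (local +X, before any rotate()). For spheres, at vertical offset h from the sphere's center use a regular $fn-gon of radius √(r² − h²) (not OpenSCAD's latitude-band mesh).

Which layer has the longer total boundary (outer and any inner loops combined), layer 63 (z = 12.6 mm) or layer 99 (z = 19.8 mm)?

layer 99 (z = 19.8 mm)

Layer 63 (z = 12.6): the cone contributes a regular 8-gon of circumradius 3.687 (interpolated between r1=4.5 and r2=3.5 at t=0.813) (perimeter = 2·8·3.687·sin(180°/8) = 22.58 mm); the cone at (-0.5, -0.5): at t=0.914 of its height the radius interpolates to r₁+(r₂−r₁)t = 2.543, giving a regular 8-gon of that circumradius (perimeter = 2·8·2.543·sin(180°/8) = 15.57 mm); the sphere at (2, -3.5) is absent (|z−center|=7.900 > r=7.5); Merging all regions: the cone at (-0.5, -0.5) lies entirely inside the cone, so the union is just the cone — boundary = 22.58 mm. So its perimeter = 22.58 mm. Layer 99 (z = 19.8): the cone is not intersected at this z (z outside [0, 15.5]); the cone at (-0.5, -0.5) does not reach this height (z outside [3, 13.5]); the r=7.5 sphere at (2, -3.5) contributes a regular 8-gon of circumradius √(7.5²−0.7²) = 7.467 (perimeter = 2·8·7.467·sin(180°/8) = 45.72 mm); Combining (union): only the r=7.5 sphere at (2, -3.5) is present, so the union is just that shape — boundary = 45.72 mm. So its perimeter = 45.72 mm. Layer 99 is larger (45.72 vs 22.58 mm).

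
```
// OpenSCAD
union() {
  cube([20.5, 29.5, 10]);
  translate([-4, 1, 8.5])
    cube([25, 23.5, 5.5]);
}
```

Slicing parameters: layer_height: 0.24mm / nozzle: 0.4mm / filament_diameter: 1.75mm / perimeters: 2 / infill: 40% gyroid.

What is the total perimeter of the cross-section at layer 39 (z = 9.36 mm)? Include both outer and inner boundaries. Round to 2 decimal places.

109.00 mm

At z = 9.36 mm: the cube is present — its section is the full 20.5×29.5 rectangle (perimeter 100.00 mm); the cube at (-4, 1) is present — its section is the full 25×23.5 rectangle (perimeter 97.00 mm); Merging all regions: the regions partially overlap (shared area 481.75 mm²), so the edge portions inside another operand are dropped and the merged outline is re-measured after clipping — boundary = 109.00 mm. Overall, the cross-section is a single solid region. Total boundary length (outer) = 109.00 mm.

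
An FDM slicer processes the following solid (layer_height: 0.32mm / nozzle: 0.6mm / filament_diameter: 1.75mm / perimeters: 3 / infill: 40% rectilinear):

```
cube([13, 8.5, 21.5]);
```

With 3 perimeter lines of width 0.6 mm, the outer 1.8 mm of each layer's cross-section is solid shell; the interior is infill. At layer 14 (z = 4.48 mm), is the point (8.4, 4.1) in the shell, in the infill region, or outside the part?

infill

At z = 4.48 mm: the 13×8.5 cube contributes its full rectangle. Overall, the cross-section is a single solid region. The nearest boundary edge runs (0.00, 0.00)→(13.00, 0.00); distance from the point to it = 4.10 mm. The point is inside the cross-section and 4.10 mm from the nearest boundary — more than the 1.8 mm shell width (3 × 0.6), so it's in the infill interior.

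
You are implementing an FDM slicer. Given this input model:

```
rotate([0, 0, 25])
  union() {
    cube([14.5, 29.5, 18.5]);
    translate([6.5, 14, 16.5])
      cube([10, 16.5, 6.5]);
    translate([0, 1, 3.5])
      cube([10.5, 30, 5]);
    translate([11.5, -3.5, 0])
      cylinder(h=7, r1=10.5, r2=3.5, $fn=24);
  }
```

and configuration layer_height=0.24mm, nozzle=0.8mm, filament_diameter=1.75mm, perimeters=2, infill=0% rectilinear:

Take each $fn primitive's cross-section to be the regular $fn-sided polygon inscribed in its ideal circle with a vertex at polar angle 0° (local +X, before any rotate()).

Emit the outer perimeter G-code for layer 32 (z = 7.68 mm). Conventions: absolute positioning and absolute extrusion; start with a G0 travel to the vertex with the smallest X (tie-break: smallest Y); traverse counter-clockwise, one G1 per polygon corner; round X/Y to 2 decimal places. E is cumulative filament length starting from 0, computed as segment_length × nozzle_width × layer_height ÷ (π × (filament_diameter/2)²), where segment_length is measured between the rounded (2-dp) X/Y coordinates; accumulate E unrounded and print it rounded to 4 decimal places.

G0 X-13.10 Y28.10 Z7.68
G1 X0.00 Y0.00 E2.4748
G1 X13.14 Y6.13 E3.6323
G1 X0.67 Y32.86 E5.9867
G1 X-2.95 Y31.17 E6.3056
G1 X-3.58 Y32.53 E6.4253
G1 X-13.10 Y28.10 E7.2634

At z = 7.68 mm: the cube is present — its section is the full 14.5×29.5 rectangle; the cube at (6.5, 14) is absent (z outside [16.5, 23]); the 10.5×30 cube at (0, 1) contributes its full rectangle; the cone at (11.5, -3.5) does not reach this height (z outside [0, 7]); Combining (union): the regions partially overlap (shared area 299.25 mm²), so overlapping operands fuse into one piece — 1 connected region; (rotated 25° about Z; rotation is an isometry so areas/perimeters/island counts are preserved). The outline is a single polygon with 6 vertices. Extrusion per mm of travel: 0.8 × 0.24 / (π × 0.875²) = 0.079824. Accumulating E over each segment gives final E = 7.2634.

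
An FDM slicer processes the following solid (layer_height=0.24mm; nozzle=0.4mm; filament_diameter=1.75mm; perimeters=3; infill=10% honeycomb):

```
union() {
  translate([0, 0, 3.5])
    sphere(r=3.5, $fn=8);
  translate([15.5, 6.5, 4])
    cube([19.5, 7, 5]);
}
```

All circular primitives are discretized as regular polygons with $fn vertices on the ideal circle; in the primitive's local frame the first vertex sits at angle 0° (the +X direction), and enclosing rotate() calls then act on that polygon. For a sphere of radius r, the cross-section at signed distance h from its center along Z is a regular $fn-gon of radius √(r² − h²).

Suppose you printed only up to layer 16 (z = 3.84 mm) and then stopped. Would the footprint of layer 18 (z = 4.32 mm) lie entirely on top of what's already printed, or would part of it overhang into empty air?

part overhangs

Compare the two slices. At z = 3.84: the sphere: section is a regular 8-gon, circumradius = √(r²−h²) = √(3.5²−0.34²) = 3.483 (area = (8/2)·3.483²·sin(360°/8) = 34.32 mm²); the cube at (15.5, 6.5) does not reach this height (z outside [4, 9]); Combining (union): only the r=3.5 sphere is present, so the union is just that shape — area = 34.32 mm². At z = 4.32: the r=3.5 sphere slices to a regular 8-gon of circumradius 3.403 (√(r²−h²) with h=0.82 from center) (area = (8/2)·3.403²·sin(360°/8) = 32.75 mm²); the 19.5×7 cube at (15.5, 6.5) contributes its full rectangle (area 136.50 mm²); Combining (union): the 2 present regions are separate (no shared area or edge), so areas and boundary lengths simply add and each stays a separate island — area = 169.25 mm². Checking containment: at z = 4.32 the cross-section extends beyond the z = 3.84 cross-section by about 136.50 mm².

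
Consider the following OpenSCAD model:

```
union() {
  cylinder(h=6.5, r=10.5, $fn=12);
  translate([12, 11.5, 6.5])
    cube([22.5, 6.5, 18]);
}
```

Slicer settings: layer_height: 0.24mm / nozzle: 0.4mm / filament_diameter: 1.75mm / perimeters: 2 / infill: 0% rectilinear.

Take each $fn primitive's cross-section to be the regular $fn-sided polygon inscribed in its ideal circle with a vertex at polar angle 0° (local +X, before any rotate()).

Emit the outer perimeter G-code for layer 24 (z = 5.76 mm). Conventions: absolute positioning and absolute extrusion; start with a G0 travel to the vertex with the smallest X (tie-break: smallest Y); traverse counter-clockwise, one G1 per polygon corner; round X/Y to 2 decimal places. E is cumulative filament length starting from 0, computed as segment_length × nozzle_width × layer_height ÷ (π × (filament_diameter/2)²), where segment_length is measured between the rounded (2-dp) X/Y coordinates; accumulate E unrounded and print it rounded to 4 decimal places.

G0 X-10.50 Y0.00 Z5.76
G1 X-9.09 Y-5.25 E0.2170
G1 X-5.25 Y-9.09 E0.4337
G1 X0.00 Y-10.50 E0.6507
G1 X5.25 Y-9.09 E0.8676
G1 X9.09 Y-5.25 E1.0844
G1 X10.50 Y0.00 E1.3013
G1 X9.09 Y5.25 E1.5183
G1 X5.25 Y9.09 E1.7351
G1 X0.00 Y10.50 E1.9520
G1 X-5.25 Y9.09 E2.1690
G1 X-9.09 Y5.25 E2.3857
G1 X-10.50 Y0.00 E2.6027

At z = 5.76 mm: the cylinder: section is a regular 12-gon, circumradius r=10.5; the cube at (12, 11.5) is absent (z outside [6.5, 24.5]); Merging all regions: only the r=10.5 cylinder is present, so the union is just that shape — 1 connected region. The outline is a single polygon with 12 vertices. Extrusion per mm of travel: 0.4 × 0.24 / (π × 0.875²) = 0.039912. Accumulating E over each segment gives final E = 2.6027.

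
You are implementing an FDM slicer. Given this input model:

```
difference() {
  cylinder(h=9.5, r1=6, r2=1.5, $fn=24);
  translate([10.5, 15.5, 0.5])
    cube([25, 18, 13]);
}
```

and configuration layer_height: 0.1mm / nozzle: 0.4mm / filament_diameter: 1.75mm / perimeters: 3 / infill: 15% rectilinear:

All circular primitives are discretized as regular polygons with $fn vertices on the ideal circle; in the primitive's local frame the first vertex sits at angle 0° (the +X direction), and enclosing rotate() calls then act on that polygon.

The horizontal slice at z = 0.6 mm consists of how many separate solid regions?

1

At z = 0.6 mm: the cone: at t=0.063 of its height the radius interpolates to r₁+(r₂−r₁)t = 5.716, giving a regular 24-gon of that circumradius; the cube at (10.5, 15.5) is present — its section is the full 25×18 rectangle; Taking the first minus the rest: starting from the cone, the 25×18 cube at (10.5, 15.5) misses the remaining region (no effect) — 1 connected region. The result has 1 disconnected region.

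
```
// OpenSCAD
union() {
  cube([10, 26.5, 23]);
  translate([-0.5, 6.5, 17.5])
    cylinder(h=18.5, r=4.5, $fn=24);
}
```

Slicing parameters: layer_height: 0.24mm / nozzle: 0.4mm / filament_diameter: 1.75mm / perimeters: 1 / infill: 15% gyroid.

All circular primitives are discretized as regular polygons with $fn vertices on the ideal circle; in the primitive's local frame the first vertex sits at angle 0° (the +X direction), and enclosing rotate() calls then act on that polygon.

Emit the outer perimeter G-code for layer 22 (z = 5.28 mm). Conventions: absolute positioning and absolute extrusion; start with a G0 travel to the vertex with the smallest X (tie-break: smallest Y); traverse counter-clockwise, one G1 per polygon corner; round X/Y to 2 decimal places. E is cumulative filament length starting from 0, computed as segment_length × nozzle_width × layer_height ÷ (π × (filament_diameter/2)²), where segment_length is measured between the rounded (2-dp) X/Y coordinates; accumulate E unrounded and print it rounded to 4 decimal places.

G0 X0.00 Y0.00 Z5.28
G1 X10.00 Y0.00 E0.3991
G1 X10.00 Y26.50 E1.4568
G1 X0.00 Y26.50 E1.8559
G1 X0.00 Y0.00 E2.9136

At z = 5.28 mm: the 10×26.5 cube contributes its full rectangle; the cylinder at (-0.5, 6.5) does not reach this height (z outside [17.5, 36]); Combining (union): only the 10×26.5 cube is present, so the union is just that shape — 1 connected region. The outline is a single polygon with 4 vertices. Extrusion per mm of travel: 0.4 × 0.24 / (π × 0.875²) = 0.039912. Accumulating E over each segment gives final E = 2.9136.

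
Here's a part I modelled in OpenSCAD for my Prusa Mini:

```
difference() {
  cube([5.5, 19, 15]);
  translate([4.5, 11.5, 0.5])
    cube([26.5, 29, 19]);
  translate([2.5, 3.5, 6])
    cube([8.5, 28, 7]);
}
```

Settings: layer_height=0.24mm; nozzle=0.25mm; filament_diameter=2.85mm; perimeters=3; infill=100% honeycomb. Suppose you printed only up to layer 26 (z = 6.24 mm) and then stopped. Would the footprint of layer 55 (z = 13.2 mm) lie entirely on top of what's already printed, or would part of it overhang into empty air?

part overhangs

Compare the two slices. At z = 6.24: the cube is present — its section is the full 5.5×19 rectangle (area 104.50 mm²); the 26.5×29 cube at (4.5, 11.5) contributes its full rectangle (area 768.50 mm²); the 8.5×28 cube at (2.5, 3.5) contributes its full rectangle (area 238.00 mm²); Taking the first minus the rest: starting from the 5.5×19 cube (104.50 mm²), the 26.5×29 cube at (4.5, 11.5) partially overlaps it — only the 7.50 mm² overlap (of its 768.50 mm²) is removed, clipping the outline; the 8.5×28 cube at (2.5, 3.5) partially overlaps it — only the 39.00 mm² overlap (of its 238.00 mm²) is removed, clipping the outline — area = 58.00 mm². At z = 13.2: the cube is present — its section is the full 5.5×19 rectangle (area 104.50 mm²); the cube at (4.5, 11.5) (footprint 26.5×29) is included at this height (area 768.50 mm²); the cube at (2.5, 3.5) is not intersected at this z (z outside [6, 13]); Subtracting the remaining from the first: starting from the 5.5×19 cube (104.50 mm²), the 26.5×29 cube at (4.5, 11.5) partially overlaps it — only the 7.50 mm² overlap (of its 768.50 mm²) is removed, clipping the outline — area = 97.00 mm². Checking containment: at z = 13.2 the cross-section extends beyond the z = 6.24 cross-section by about 39.00 mm².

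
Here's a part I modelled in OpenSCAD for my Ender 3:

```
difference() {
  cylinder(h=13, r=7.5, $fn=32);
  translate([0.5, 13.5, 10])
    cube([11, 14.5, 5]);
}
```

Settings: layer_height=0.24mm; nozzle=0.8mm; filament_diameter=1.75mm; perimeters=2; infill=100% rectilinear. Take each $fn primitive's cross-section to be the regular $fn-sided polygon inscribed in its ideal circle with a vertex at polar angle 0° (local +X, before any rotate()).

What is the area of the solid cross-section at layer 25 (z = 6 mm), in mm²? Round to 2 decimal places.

At z = 6 mm: the r=7.5 cylinder gives a regular 32-gon of circumradius 7.5 (constant along its height) (area = (32/2)·7.500²·sin(360°/32) = 175.58 mm²); the cube at (0.5, 13.5) does not reach this height (z outside [10, 15]); After the difference (first − rest): none of the subtracted shapes is present at this height, so the r=7.5 cylinder is unchanged — area = 175.58 mm². Overall, the cross-section is a single solid region. Net area = 175.58 mm².

175.58 mm²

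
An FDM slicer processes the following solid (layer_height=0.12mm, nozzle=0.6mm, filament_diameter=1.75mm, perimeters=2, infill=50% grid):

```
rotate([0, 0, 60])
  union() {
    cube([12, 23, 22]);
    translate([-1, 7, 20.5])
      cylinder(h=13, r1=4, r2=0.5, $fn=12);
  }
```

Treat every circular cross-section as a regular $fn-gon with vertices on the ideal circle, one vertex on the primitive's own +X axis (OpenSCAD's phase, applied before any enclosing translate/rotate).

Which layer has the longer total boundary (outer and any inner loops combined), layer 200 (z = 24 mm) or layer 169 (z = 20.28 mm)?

layer 169 (z = 20.28 mm)

Layer 200 (z = 24): the cube is absent (z outside [0, 22]); the cone at (-1, 7) contributes a regular 12-gon of circumradius 3.058 (interpolated between r1=4 and r2=0.5 at t=0.269) (perimeter = 2·12·3.058·sin(180°/12) = 18.99 mm); Taking the union: only the cone at (-1, 7) is present, so the union is just that shape — boundary = 18.99 mm; (whole slice rotated 60° about Z — lengths, areas and connectivity unchanged). So its perimeter = 18.99 mm. Layer 169 (z = 20.28): the cube (footprint 12×23) is included at this height (perimeter 70.00 mm); the cone at (-1, 7) does not reach this height (z outside [20.5, 33.5]); Merging all regions: only the 12×23 cube is present, so the union is just that shape — boundary = 70.00 mm; (whole slice rotated 60° about Z — lengths, areas and connectivity unchanged). So its perimeter = 70.00 mm. Layer 169 is larger (70.00 vs 18.99 mm).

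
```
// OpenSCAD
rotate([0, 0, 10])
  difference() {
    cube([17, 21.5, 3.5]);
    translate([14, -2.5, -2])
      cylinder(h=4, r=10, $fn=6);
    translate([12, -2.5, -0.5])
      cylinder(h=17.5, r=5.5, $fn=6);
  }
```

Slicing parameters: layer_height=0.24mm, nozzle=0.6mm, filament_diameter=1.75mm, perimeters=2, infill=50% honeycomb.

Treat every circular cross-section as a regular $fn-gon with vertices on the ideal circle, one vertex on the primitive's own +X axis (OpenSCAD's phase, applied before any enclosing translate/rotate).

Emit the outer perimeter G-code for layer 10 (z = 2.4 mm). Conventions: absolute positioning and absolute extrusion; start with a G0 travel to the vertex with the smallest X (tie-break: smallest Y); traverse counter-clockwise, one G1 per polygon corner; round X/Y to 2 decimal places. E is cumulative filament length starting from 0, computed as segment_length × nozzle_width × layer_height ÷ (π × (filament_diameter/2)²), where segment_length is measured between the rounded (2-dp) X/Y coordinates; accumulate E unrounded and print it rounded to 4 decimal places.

At z = 2.4 mm: the cube is present — its section is the full 17×21.5 rectangle; the cylinder at (14, -2.5) is not intersected at this z (z outside [-2, 2]); the cylinder at (12, -2.5): section is a regular 6-gon, circumradius r=5.5; Taking the first minus the rest: starting from the 17×21.5 cube, the r=5.5 cylinder at (12, -2.5) partially overlaps it — only the 15.40 mm² overlap (of its 78.59 mm²) is removed, clipping the outline — 1 connected region; (rotated 10° about Z; rotation is an isometry so areas/perimeters/island counts are preserved). The outline is a single polygon with 8 vertices. Extrusion per mm of travel: 0.6 × 0.24 / (π × 0.875²) = 0.059868. Accumulating E over each segment gives final E = 4.7661.

G0 X-3.73 Y21.17 Z2.40
G1 X0.00 Y0.00 E1.2869
G1 X7.82 Y1.38 E1.7623
G1 X8.72 Y3.84 E1.9192
G1 X14.13 Y4.79 E2.2480
G1 X15.81 Y2.79 E2.4044
G1 X16.74 Y2.95 E2.4609
G1 X13.01 Y24.13 E3.7484
G1 X-3.73 Y21.17 E4.7661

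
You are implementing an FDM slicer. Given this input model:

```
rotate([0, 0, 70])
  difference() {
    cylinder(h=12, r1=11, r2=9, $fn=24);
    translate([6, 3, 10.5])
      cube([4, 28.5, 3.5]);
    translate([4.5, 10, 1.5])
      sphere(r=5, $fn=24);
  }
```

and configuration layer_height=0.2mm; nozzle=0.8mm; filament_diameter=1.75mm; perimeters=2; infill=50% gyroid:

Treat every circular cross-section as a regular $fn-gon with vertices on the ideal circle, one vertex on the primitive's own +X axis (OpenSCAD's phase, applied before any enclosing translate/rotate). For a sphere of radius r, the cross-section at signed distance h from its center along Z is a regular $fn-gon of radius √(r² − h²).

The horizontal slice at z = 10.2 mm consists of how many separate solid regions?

At z = 10.2 mm: the cone contributes a regular 24-gon of circumradius 9.300 (interpolated between r1=11 and r2=9 at t=0.850); the cube at (6, 3) is absent (z outside [10.5, 14]); the sphere at (4.5, 10) is absent (|z−center|=8.700 > r=5); Taking the first minus the rest: none of the subtracted shapes is present at this height, so the cone is unchanged — 1 connected region; (rotated 70° about Z; rotation is an isometry so areas/perimeters/island counts are preserved). The result has 1 disconnected region.

1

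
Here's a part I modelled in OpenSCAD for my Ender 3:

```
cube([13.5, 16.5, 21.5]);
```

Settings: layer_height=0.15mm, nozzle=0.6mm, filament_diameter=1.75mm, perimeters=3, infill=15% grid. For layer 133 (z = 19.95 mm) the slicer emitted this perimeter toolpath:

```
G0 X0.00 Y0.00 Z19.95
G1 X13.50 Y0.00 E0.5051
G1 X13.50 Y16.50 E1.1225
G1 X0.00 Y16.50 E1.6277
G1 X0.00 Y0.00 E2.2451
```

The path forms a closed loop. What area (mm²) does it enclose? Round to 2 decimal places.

Apply the shoelace formula to the sequence of (X, Y) vertices; enclosed area = 222.75 mm².

222.75 mm²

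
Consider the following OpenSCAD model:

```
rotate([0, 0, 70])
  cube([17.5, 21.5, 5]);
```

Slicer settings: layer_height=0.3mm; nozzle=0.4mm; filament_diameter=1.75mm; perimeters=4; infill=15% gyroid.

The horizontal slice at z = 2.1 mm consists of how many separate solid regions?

At z = 2.1 mm: the 17.5×21.5 cube contributes its full rectangle; (rotated 70° about Z; rotation is an isometry so areas/perimeters/island counts are preserved). The result has 1 disconnected region.

1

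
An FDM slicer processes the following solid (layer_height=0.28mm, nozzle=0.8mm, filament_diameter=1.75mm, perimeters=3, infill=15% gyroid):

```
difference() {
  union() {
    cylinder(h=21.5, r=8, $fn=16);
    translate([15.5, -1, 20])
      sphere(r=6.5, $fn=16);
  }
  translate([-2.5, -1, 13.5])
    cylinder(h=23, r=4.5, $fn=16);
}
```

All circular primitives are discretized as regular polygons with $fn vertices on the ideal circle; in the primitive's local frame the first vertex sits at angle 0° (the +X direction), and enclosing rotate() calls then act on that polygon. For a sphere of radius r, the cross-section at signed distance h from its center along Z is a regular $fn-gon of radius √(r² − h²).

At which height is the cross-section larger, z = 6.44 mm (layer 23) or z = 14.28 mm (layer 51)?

layer 23 (z = 6.44 mm)

Layer 23 (z = 6.44): the r=8 cylinder contributes a regular 16-gon of circumradius 8 (area = (16/2)·8.000²·sin(360°/16) = 195.93 mm²); the sphere at (15.5, -1) is not intersected at this z (|z−center|=13.560 > r=6.5); Taking the union: only the r=8 cylinder is present, so the union is just that shape — area = 195.93 mm²; the cylinder at (-2.5, -1) is absent (z outside [13.5, 36.5]); After the difference (first − rest): none of the subtracted shapes is present at this height, so that combined region is unchanged — area = 195.93 mm². So its area = 195.93 mm². Layer 51 (z = 14.28): the cylinder: section is a regular 16-gon, circumradius r=8 (area = (16/2)·8.000²·sin(360°/16) = 195.93 mm²); the sphere at (15.5, -1): section is a regular 16-gon, circumradius = √(r²−h²) = √(6.5²−5.72²) = 3.087 (area = (16/2)·3.087²·sin(360°/16) = 29.18 mm²); Combining (union): the 2 present regions are separate (no shared area or edge), so areas and boundary lengths simply add and each stays a separate island — area = 225.11 mm²; the cylinder at (-2.5, -1): section is a regular 16-gon, circumradius r=4.5 (area = (16/2)·4.500²·sin(360°/16) = 61.99 mm²); After the difference (first − rest): starting from that combined region (225.11 mm²), the r=4.5 cylinder at (-2.5, -1) lies wholly inside it (removes its full 61.99 mm² and its 28.09 mm outline becomes a hole wall) — area = 163.12 mm². So its area = 163.12 mm². Layer 23 is larger (195.93 vs 163.12 mm²).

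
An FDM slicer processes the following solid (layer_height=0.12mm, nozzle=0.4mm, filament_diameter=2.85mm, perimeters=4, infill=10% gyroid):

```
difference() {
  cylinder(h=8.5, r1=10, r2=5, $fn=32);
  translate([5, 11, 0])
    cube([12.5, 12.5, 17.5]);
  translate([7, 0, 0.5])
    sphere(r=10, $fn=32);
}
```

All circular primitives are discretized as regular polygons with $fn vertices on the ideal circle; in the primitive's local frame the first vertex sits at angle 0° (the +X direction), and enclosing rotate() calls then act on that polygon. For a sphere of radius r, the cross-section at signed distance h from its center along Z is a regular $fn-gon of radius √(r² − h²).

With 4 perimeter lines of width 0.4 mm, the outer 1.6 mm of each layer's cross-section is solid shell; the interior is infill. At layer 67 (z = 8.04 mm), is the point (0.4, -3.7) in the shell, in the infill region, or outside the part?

At z = 8.04 mm: the cone: at t=0.946 of its height the radius interpolates to r₁+(r₂−r₁)t = 5.271, giving a regular 32-gon of that circumradius; the cube at (5, 11) (footprint 12.5×12.5) is included at this height; the r=10 sphere at (7, 0) slices to a regular 32-gon of circumradius 6.569 (√(r²−h²) with h=7.54 from center); Subtracting the remaining from the first: starting from the cone, the 12.5×12.5 cube at (5, 11) misses the remaining region (no effect); the r=10 sphere at (7, 0) partially overlaps it — only the 31.56 mm² overlap (of its 134.69 mm²) is removed, clipping the outline — 1 connected region. Overall, the cross-section is a single solid region. The nearest boundary edge runs (0.93, -2.51)→(1.54, -3.65); distance from the point to it = 1.03 mm. The point is inside the cross-section, 1.03 mm from the nearest boundary — within the 1.6 mm shell band (4 × 0.4).

shell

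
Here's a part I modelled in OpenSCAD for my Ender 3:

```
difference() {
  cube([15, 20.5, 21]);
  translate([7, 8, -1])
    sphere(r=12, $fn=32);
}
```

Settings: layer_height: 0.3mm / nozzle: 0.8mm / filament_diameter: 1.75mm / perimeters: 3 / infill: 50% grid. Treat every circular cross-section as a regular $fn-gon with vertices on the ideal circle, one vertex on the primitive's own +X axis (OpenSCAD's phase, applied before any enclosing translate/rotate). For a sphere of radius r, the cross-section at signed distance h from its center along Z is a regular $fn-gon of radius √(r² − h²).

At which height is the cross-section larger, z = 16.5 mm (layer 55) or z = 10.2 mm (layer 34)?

Layer 55 (z = 16.5): the 15×20.5 cube contributes its full rectangle (area 307.50 mm²); the sphere at (7, 8) is absent (|z−center|=17.500 > r=12); After the difference (first − rest): none of the subtracted shapes is present at this height, so the 15×20.5 cube is unchanged — area = 307.50 mm². So its area = 307.50 mm². Layer 34 (z = 10.2): the cube is present — its section is the full 15×20.5 rectangle (area 307.50 mm²); the sphere at (7, 8): section is a regular 32-gon, circumradius = √(r²−h²) = √(12²−11.2²) = 4.308 (area = (32/2)·4.308²·sin(360°/32) = 57.93 mm²); After the difference (first − rest): starting from the 15×20.5 cube (307.50 mm²), the r=12 sphere at (7, 8) lies wholly inside it (removes its full 57.93 mm² and its 27.03 mm outline becomes a hole wall) — area = 249.57 mm². So its area = 249.57 mm². Layer 55 is larger (307.50 vs 249.57 mm²).

layer 55 (z = 16.5 mm)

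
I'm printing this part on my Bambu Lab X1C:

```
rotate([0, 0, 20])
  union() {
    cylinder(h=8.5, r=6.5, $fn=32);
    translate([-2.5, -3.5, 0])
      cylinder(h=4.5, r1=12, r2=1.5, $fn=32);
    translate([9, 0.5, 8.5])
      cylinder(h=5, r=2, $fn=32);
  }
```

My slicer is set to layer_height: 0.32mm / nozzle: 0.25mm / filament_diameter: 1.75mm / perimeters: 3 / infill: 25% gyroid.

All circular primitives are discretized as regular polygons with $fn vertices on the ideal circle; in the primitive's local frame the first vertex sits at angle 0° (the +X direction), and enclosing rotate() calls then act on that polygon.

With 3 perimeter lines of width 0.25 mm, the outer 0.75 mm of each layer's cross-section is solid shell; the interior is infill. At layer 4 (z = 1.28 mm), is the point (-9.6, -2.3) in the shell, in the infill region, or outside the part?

At z = 1.28 mm: the cylinder: section is a regular 32-gon, circumradius r=6.5; the cone at (-2.5, -3.5): at t=0.284 of its height the radius interpolates to r₁+(r₂−r₁)t = 9.013, giving a regular 32-gon of that circumradius; the cylinder at (9, 0.5) is absent (z outside [8.5, 13.5]); Merging all regions: the regions partially overlap (shared area 115.04 mm²), so overlapping operands fuse into one piece — 1 connected region; (whole slice rotated 20° about Z — lengths, areas and connectivity unchanged). Overall, the cross-section is a single solid region. Undo the 20° rotation: the query point maps to (-9.808, 1.122) in the un-rotated model frame. The nearest boundary edge runs (-10.83, -0.05)→(-9.99, 1.51); distance from the point to it = 0.35 mm. The point is inside the cross-section, 0.35 mm from the nearest boundary — within the 0.75 mm shell band (3 × 0.25).

shell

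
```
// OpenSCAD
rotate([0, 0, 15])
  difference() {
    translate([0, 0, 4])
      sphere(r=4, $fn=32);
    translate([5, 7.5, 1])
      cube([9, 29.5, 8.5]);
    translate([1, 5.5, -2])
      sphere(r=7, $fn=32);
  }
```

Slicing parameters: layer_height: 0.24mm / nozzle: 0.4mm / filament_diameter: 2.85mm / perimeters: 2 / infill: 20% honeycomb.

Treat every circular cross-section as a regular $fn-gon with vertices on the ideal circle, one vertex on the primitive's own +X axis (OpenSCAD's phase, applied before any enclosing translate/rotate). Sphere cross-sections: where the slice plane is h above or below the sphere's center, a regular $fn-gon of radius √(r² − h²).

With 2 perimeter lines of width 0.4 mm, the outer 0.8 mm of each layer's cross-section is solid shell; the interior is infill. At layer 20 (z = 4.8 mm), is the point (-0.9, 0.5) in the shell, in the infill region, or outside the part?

infill

At z = 4.8 mm: the sphere: section is a regular 32-gon, circumradius = √(r²−h²) = √(4²−0.8²) = 3.919; the cube at (5, 7.5) (footprint 9×29.5) is included at this height; the r=7 sphere at (1, 5.5) contributes a regular 32-gon of circumradius √(7²−6.8²) = 1.661; After the difference (first − rest): starting from the r=4 sphere, the 9×29.5 cube at (5, 7.5) misses the remaining region (no effect); the r=7 sphere at (1, 5.5) misses the remaining region (no effect) — 1 connected region; (whole slice rotated 15° about Z — lengths, areas and connectivity unchanged). Overall, the cross-section is a single solid region. Undo the 15° rotation: the query point maps to (-0.740, 0.716) in the un-rotated model frame. The nearest boundary edge runs (-3.26, 2.18)→(-2.77, 2.77); distance from the point to it = 2.87 mm. The point is inside the cross-section and 2.87 mm from the nearest boundary — more than the 0.8 mm shell width (2 × 0.4), so it's in the infill interior.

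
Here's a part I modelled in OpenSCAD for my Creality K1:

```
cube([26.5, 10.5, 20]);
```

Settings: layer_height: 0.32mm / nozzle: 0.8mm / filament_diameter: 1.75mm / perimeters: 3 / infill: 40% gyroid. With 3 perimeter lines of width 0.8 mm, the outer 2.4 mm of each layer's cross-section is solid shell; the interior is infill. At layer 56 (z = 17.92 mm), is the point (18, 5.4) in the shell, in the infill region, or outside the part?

At z = 17.92 mm: the 26.5×10.5 cube contributes its full rectangle. Overall, the cross-section is a single solid region. The nearest boundary edge runs (26.50, 10.50)→(0.00, 10.50); distance from the point to it = 5.10 mm. The point is inside the cross-section and 5.10 mm from the nearest boundary — more than the 2.4 mm shell width (3 × 0.8), so it's in the infill interior.

infill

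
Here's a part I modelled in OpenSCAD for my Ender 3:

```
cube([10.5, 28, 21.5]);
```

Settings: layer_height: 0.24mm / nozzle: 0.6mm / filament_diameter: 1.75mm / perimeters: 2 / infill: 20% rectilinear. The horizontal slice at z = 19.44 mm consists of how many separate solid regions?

At z = 19.44 mm: the cube is present — its section is the full 10.5×28 rectangle. The result has 1 disconnected region.

1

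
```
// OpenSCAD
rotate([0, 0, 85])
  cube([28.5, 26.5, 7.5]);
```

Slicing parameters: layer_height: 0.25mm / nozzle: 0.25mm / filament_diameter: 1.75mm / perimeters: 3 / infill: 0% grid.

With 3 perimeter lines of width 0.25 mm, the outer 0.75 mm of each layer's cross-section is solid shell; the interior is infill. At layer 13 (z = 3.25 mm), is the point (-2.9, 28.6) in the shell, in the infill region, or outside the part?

At z = 3.25 mm: the cube is present — its section is the full 28.5×26.5 rectangle; (rotated 85° about Z; rotation is an isometry so areas/perimeters/island counts are preserved). Overall, the cross-section is a single solid region. Undo the 85° rotation: the query point maps to (28.238, 5.382) in the un-rotated model frame. The nearest boundary edge runs (28.50, 0.00)→(28.50, 26.50); distance from the point to it = 0.26 mm. The point is inside the cross-section, 0.26 mm from the nearest boundary — within the 0.75 mm shell band (3 × 0.25).

shell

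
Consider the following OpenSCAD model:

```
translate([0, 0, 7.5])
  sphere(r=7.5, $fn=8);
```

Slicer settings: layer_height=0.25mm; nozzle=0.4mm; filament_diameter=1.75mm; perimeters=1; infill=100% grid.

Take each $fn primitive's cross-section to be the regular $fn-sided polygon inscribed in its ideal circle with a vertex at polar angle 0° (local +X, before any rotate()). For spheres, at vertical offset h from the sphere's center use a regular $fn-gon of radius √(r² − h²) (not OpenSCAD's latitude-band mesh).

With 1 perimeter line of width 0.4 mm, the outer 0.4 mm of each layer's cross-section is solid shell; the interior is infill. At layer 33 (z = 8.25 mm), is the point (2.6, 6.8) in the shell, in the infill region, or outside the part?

At z = 8.25 mm: the sphere: section is a regular 8-gon, circumradius = √(r²−h²) = √(7.5²−0.75²) = 7.462. Overall, the cross-section is a single solid region. The nearest boundary edge runs (5.28, 5.28)→(0.00, 7.46); distance from the point to it = 0.38 mm. The point is not inside any of the regions above, so it lies outside the cross-section (0.38 mm from the nearest boundary).

outside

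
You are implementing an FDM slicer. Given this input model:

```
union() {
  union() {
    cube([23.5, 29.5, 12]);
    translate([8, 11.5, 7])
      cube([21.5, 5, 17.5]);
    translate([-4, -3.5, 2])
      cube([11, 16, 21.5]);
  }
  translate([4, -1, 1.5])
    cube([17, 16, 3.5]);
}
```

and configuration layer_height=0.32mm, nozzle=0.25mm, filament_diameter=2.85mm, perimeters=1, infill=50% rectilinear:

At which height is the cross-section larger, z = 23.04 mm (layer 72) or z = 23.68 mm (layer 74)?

Layer 72 (z = 23.04): the cube does not reach this height (z outside [0, 12]); the cube at (8, 11.5) (footprint 21.5×5) is included at this height (area 107.50 mm²); the cube at (-4, -3.5) (footprint 11×16) is included at this height (area 176.00 mm²); Combining (union): the 2 present regions are separate (no shared area or edge), so areas and boundary lengths simply add and each stays a separate island — area = 283.50 mm²; the cube at (4, -1) does not reach this height (z outside [1.5, 5]); Taking the union: only the result so far is present, so the union is just that shape — area = 283.50 mm². So its area = 283.50 mm². Layer 74 (z = 23.68): the cube is not intersected at this z (z outside [0, 12]); the cube at (8, 11.5) (footprint 21.5×5) is included at this height (area 107.50 mm²); the cube at (-4, -3.5) does not reach this height (z outside [2, 23.5]); Merging all regions: only the 21.5×5 cube at (8, 11.5) is present, so the union is just that shape — area = 107.50 mm²; the cube at (4, -1) is not intersected at this z (z outside [1.5, 5]); Taking the union: only that combined region is present, so the union is just that shape — area = 107.50 mm². So its area = 107.50 mm². Layer 72 is larger (283.50 vs 107.50 mm²).

layer 72 (z = 23.04 mm)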